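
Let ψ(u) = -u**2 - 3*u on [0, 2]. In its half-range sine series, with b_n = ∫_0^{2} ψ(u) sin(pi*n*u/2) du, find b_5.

b_5 = ∫_0^{2} (-u**2 - 3*u) sin(5*pi*u/2) du.
Integrating by parts twice (tabular method), an antiderivative of (-u**2 - 3*u) sin(5*pi*u/2) is 2*u**2*cos(5*pi*u/2)/(5*pi) - 8*u*sin(5*pi*u/2)/(25*pi**2) + 6*u*cos(5*pi*u/2)/(5*pi) - 12*sin(5*pi*u/2)/(25*pi**2) - 16*cos(5*pi*u/2)/(125*pi**3); evaluating from 0 to 2: ∫_{0}^{2} (-u**2 - 3*u) sin(5*pi*u/2) du = (-4/pi + 16/(125*pi**3)) - (-16/(125*pi**3)) = -4/pi + 32/(125*pi**3).
Hence b_5 = -4/pi + 32/(125*pi**3).

-4/pi + 32/(125*pi**3)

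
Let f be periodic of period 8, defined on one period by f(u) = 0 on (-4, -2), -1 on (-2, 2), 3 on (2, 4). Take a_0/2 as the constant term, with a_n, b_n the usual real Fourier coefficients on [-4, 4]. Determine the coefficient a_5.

a_5 = 1/4 ∫_{-4}^{4} f(u) cos(5*pi*u/4) du.
Split the integral at the breakpoints.
∫_{-4}^{-2} (0) cos(5*pi*u/4) du = 0.
Directly, an antiderivative of (-1) cos(5*pi*u/4) is -4*sin(5*pi*u/4)/(5*pi); evaluating from -2 to 2: ∫_{-2}^{2} (-1) cos(5*pi*u/4) du = (-4/(5*pi)) - (4/(5*pi)) = -8/(5*pi).
Directly, an antiderivative of (3) cos(5*pi*u/4) is 12*sin(5*pi*u/4)/(5*pi); evaluating from 2 to 4: ∫_{2}^{4} (3) cos(5*pi*u/4) du = (0) - (12/(5*pi)) = -12/(5*pi).
Summing the pieces and multiplying by (1/4) gives a_5 = -1/pi.

-1/pi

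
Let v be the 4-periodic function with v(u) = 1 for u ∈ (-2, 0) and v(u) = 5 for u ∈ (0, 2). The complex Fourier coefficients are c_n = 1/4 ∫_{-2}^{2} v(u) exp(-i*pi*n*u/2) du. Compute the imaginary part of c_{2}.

Since v is real-valued, Im(c_{2}) = -1/4 ∫_{-2}^{2} v(u) sin(pi*u) du = -b_{2}/2.
Split the integral at the breakpoints.
Directly, an antiderivative of (1) sin(pi*u) is -cos(pi*u)/pi; evaluating from -2 to 0: ∫_{-2}^{0} (1) sin(pi*u) du = (-1/pi) - (-1/pi) = 0.
Directly, an antiderivative of (5) sin(pi*u) is -5*cos(pi*u)/pi; evaluating from 0 to 2: ∫_{0}^{2} (5) sin(pi*u) du = (-5/pi) - (-5/pi) = 0.
So ∫_{-2}^{2} v(u) sin(pi*u) du = 0.
Hence Im(c_{2}) = (-1/4)·(0) = 0.

0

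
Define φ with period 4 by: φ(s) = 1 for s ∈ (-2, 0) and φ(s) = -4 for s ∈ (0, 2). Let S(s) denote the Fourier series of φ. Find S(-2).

-3/2

At s = -2 the one-sided limits are φ(-2^-) = -4 and φ(-2^+) = 1.
By Dirichlet's theorem the series converges to their average, [(-4) + (1)]/2 = -3/2.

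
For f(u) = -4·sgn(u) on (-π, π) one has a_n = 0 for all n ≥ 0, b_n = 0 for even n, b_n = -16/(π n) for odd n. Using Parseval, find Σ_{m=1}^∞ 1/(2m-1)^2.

pi**2/8

Parseval: Σ b_n^2 = (1/π) ∫_{-π}^{π} f(u)^2 du = 32.
Only odd n contribute, with b_n^2 = 256/(π^2 n^2), so Σ_{m≥1} 1/(2m-1)^2 = π^2·(32)/256 = pi**2/8.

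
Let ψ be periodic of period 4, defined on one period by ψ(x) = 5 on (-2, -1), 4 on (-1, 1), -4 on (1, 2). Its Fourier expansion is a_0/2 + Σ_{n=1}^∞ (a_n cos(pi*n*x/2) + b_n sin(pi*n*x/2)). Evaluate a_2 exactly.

a_2 = 1/2 ∫_{-2}^{2} ψ(x) cos(pi*x) dx.
Split the integral at the breakpoints.
Directly, an antiderivative of (5) cos(pi*x) is 5*sin(pi*x)/pi; evaluating from -2 to -1: ∫_{-2}^{-1} (5) cos(pi*x) dx = (0) - (0) = 0.
Directly, an antiderivative of (4) cos(pi*x) is 4*sin(pi*x)/pi; evaluating from -1 to 1: ∫_{-1}^{1} (4) cos(pi*x) dx = (0) - (0) = 0.
Directly, an antiderivative of (-4) cos(pi*x) is -4*sin(pi*x)/pi; evaluating from 1 to 2: ∫_{1}^{2} (-4) cos(pi*x) dx = (0) - (0) = 0.
Summing the pieces and multiplying by (1/2) gives a_2 = 0.

0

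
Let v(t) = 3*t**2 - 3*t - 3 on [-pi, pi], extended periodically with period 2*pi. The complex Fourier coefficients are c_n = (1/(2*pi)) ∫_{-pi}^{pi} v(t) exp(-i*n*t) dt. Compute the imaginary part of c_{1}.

Since v is real-valued, Im(c_{1}) = -(1/(2*pi)) ∫_{-pi}^{pi} v(t) sin(t) dt = -b_{1}/2.
Integrating by parts twice (tabular method), an antiderivative of (3*t**2 - 3*t - 3) sin(t) is -3*t**2*cos(t) + 6*t*sin(t) + 3*t*cos(t) - 3*sin(t) + 9*cos(t); evaluating from -pi to pi: ∫_{-pi}^{pi} (3*t**2 - 3*t - 3) sin(t) dt = (-3*pi - 9 + 3*pi**2) - (-9 + 3*pi + 3*pi**2) = -6*pi.
Hence Im(c_{1}) = (-1/(2*pi))·(-6*pi) = 3.

3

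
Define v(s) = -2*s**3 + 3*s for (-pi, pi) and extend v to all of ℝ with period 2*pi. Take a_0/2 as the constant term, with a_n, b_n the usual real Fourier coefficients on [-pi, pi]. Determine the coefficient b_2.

-6 + 2*pi**2

b_2 = 1/pi ∫_{-pi}^{pi} v(s) sin(2*s) ds.
v is odd and sin(2*s) is odd, so the integrand is even and b_2 = 2/pi ∫_0^{pi} v(s) sin(2*s) ds.
Integrating by parts three times (tabular method), an antiderivative of (-2*s**3 + 3*s) sin(2*s) is s**3*cos(2*s) - 3*s**2*sin(2*s)/2 - 3*s*cos(2*s) + 3*sin(2*s)/2; evaluating from 0 to pi: ∫_{0}^{pi} (-2*s**3 + 3*s) sin(2*s) ds = (pi*(-3 + pi**2)) - (0) = pi*(-3 + pi**2).
Hence b_2 = (2/pi)·(pi*(-3 + pi**2)) = -6 + 2*pi**2.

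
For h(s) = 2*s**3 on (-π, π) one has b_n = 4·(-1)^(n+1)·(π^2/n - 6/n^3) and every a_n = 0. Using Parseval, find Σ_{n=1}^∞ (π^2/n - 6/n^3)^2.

Parseval: Σ b_n^2 = (1/π) ∫_{-π}^{π} h(s)^2 ds = 8*pi**6/7.
b_n^2 = 16·(π^2/n - 6/n^3)^2, so the sum equals (8*pi**6/7)/16 = pi**6/14.

pi**6/14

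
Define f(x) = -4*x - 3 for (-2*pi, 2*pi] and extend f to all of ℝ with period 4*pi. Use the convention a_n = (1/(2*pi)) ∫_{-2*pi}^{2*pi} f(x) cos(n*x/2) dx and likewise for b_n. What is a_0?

-6

a_0 = (1/(2*pi)) ∫_{-2*pi}^{2*pi} f(x) dx = (1/(2*pi)) · (-12*pi) = -6.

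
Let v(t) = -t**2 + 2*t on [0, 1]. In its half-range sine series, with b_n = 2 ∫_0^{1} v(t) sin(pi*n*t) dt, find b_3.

2*(4 + 9*pi**2)/(27*pi**3)

b_3 = 2 ∫_0^{1} (-t**2 + 2*t) sin(3*pi*t) dt.
Integrating by parts twice (tabular method), an antiderivative of (-t**2 + 2*t) sin(3*pi*t) is t**2*cos(3*pi*t)/(3*pi) - 2*t*sin(3*pi*t)/(9*pi**2) - 2*t*cos(3*pi*t)/(3*pi) + 2*sin(3*pi*t)/(9*pi**2) - 2*cos(3*pi*t)/(27*pi**3); evaluating from 0 to 1: ∫_{0}^{1} (-t**2 + 2*t) sin(3*pi*t) dt = ((2 + 9*pi**2)/(27*pi**3)) - (-2/(27*pi**3)) = (4 + 9*pi**2)/(27*pi**3).
Hence b_3 = 2·((4 + 9*pi**2)/(27*pi**3)) = 2*(4 + 9*pi**2)/(27*pi**3).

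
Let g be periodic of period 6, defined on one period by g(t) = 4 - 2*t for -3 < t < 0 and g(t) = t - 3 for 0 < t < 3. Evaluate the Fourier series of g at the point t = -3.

At t = -3 the one-sided limits are g(-3^-) = 0 and g(-3^+) = 10.
By Dirichlet's theorem the series converges to their average, [(0) + (10)]/2 = 5.

5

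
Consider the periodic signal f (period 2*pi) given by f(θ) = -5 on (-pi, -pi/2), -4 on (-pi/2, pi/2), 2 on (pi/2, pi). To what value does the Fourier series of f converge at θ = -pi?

-3/2

θ = -pi differs from θ = pi by -1 full period(s), and the series is 2*pi-periodic.
At θ = pi the one-sided limits are f(pi^-) = 2 and f(pi^+) = -5.
By Dirichlet's theorem the series converges to their average, [(2) + (-5)]/2 = -3/2.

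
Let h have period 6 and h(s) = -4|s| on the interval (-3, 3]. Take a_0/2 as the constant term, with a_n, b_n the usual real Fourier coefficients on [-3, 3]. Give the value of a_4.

0

a_4 = 1/3 ∫_{-3}^{3} h(s) cos(4*pi*s/3) ds.
h is even and cos(4*pi*s/3) is even, so the integrand is even and a_4 = 2/3 ∫_0^{3} h(s) cos(4*pi*s/3) ds.
Integrating by parts (boundary term plus one more integral), an antiderivative of (-4*s) cos(4*pi*s/3) is -3*s*sin(4*pi*s/3)/pi - 9*cos(4*pi*s/3)/(4*pi**2); evaluating from 0 to 3: ∫_{0}^{3} (-4*s) cos(4*pi*s/3) ds = (-9/(4*pi**2)) - (-9/(4*pi**2)) = 0.
Hence a_4 = (2/3)·(0) = 0.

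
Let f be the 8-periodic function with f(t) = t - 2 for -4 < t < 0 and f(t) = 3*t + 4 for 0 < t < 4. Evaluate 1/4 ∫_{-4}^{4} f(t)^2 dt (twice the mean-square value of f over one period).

388/3

1/4 ∫_{-4}^{4} f(t)^2 dt = 1/4 · (1552/3) = 388/3.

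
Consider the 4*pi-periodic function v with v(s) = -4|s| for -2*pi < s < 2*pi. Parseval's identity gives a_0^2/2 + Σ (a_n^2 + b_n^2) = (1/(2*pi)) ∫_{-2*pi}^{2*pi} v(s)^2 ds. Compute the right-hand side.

(1/(2*pi)) ∫_{-2*pi}^{2*pi} v(s)^2 ds = (1/(2*pi)) · (256*pi**3/3) = 128*pi**2/3.

128*pi**2/3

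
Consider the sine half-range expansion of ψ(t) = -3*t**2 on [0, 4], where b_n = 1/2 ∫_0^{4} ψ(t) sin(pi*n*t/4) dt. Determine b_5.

b_5 = 1/2 ∫_0^{4} (-3*t**2) sin(5*pi*t/4) dt.
Integrating by parts twice (tabular method), an antiderivative of (-3*t**2) sin(5*pi*t/4) is 12*t**2*cos(5*pi*t/4)/(5*pi) - 96*t*sin(5*pi*t/4)/(25*pi**2) - 384*cos(5*pi*t/4)/(125*pi**3); evaluating from 0 to 4: ∫_{0}^{4} (-3*t**2) sin(5*pi*t/4) dt = (192*(2 - 25*pi**2)/(125*pi**3)) - (-384/(125*pi**3)) = 192*(4 - 25*pi**2)/(125*pi**3).
Hence b_5 = (1/2)·(192*(4 - 25*pi**2)/(125*pi**3)) = 96*(4 - 25*pi**2)/(125*pi**3).

96*(4 - 25*pi**2)/(125*pi**3)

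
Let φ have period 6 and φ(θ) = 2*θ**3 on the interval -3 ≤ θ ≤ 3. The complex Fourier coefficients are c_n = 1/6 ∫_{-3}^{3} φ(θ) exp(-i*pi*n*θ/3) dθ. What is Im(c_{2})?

-81/(2*pi**3) + 27/pi

Since φ is real-valued, Im(c_{2}) = -1/6 ∫_{-3}^{3} φ(θ) sin(2*pi*θ/3) dθ = -b_{2}/2.
φ is odd and sin(2*pi*θ/3) is odd, so the integrand is even: ∫_{-3}^{3} φ(θ) sin(2*pi*θ/3) dθ = 2∫_0^{3} φ(θ) sin(2*pi*θ/3) dθ.
Integrating by parts three times (tabular method), an antiderivative of (2*θ**3) sin(2*pi*θ/3) is -3*θ**3*cos(2*pi*θ/3)/pi + 27*θ**2*sin(2*pi*θ/3)/(2*pi**2) + 81*θ*cos(2*pi*θ/3)/(2*pi**3) - 243*sin(2*pi*θ/3)/(4*pi**4); evaluating from 0 to 3: ∫_{0}^{3} (2*θ**3) sin(2*pi*θ/3) dθ = (-81/pi + 243/(2*pi**3)) - (0) = -81/pi + 243/(2*pi**3).
So ∫_{-3}^{3} φ(θ) sin(2*pi*θ/3) dθ = -162/pi + 243/pi**3.
Hence Im(c_{2}) = (-1/6)·(-162/pi + 243/pi**3) = -81/(2*pi**3) + 27/pi.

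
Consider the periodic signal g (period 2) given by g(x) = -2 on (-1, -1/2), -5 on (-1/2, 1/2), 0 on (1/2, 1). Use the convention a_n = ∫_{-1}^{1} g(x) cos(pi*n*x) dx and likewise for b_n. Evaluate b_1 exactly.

2/pi

b_1 = ∫_{-1}^{1} g(x) sin(pi*x) dx.
Split the integral at the breakpoints.
Directly, an antiderivative of (-2) sin(pi*x) is 2*cos(pi*x)/pi; evaluating from -1 to -1/2: ∫_{-1}^{-1/2} (-2) sin(pi*x) dx = (0) - (-2/pi) = 2/pi.
Directly, an antiderivative of (-5) sin(pi*x) is 5*cos(pi*x)/pi; evaluating from -1/2 to 1/2: ∫_{-1/2}^{1/2} (-5) sin(pi*x) dx = (0) - (0) = 0.
∫_{1/2}^{1} (0) sin(pi*x) dx = 0.
Summing the pieces gives b_1 = 2/pi.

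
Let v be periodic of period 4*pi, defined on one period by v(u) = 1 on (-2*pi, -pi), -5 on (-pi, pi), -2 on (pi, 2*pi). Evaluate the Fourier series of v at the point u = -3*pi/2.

v is continuous at u = -3*pi/2 with value 1, so the series converges to 1 there.

1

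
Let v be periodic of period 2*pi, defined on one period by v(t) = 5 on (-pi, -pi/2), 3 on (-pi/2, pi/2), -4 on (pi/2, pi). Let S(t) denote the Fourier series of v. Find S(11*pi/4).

t = 11*pi/4 differs from t = 3*pi/4 by 1 full period(s), and the series is 2*pi-periodic.
v is continuous at t = 3*pi/4 with value -4, so the series converges to -4 there.

-4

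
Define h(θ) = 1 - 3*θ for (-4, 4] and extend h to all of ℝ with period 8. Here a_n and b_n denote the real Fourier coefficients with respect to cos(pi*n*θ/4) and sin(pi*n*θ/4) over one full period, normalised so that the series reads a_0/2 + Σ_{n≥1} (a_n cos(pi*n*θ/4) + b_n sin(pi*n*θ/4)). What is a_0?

2

a_0 = 1/4 ∫_{-4}^{4} h(θ) dθ = 1/4 · (8) = 2.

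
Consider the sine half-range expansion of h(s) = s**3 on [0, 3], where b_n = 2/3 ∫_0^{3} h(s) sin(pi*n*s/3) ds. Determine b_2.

b_2 = 2/3 ∫_0^{3} (s**3) sin(2*pi*s/3) ds.
Integrating by parts three times (tabular method), an antiderivative of (s**3) sin(2*pi*s/3) is -3*s**3*cos(2*pi*s/3)/(2*pi) + 27*s**2*sin(2*pi*s/3)/(4*pi**2) + 81*s*cos(2*pi*s/3)/(4*pi**3) - 243*sin(2*pi*s/3)/(8*pi**4); evaluating from 0 to 3: ∫_{0}^{3} (s**3) sin(2*pi*s/3) ds = (81*(3 - 2*pi**2)/(4*pi**3)) - (0) = 81*(3 - 2*pi**2)/(4*pi**3).
Hence b_2 = (2/3)·(81*(3 - 2*pi**2)/(4*pi**3)) = -27/pi + 81/(2*pi**3).

-27/pi + 81/(2*pi**3)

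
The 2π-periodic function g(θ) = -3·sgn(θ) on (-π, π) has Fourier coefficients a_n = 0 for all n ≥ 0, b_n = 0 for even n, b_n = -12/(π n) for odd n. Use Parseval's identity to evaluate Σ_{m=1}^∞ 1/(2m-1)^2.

Parseval: Σ b_n^2 = (1/π) ∫_{-π}^{π} g(θ)^2 dθ = 18.
Only odd n contribute, with b_n^2 = 144/(π^2 n^2), so Σ_{m≥1} 1/(2m-1)^2 = π^2·(18)/144 = pi**2/8.

pi**2/8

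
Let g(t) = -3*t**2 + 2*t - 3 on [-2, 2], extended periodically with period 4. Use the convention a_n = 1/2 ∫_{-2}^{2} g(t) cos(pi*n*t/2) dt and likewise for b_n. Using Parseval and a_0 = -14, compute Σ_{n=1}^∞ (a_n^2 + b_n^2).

Parseval: a_0^2/2 + Σ_{n≥1} (a_n^2+b_n^2) = 1/2 ∫_{-2}^{2} g(t)^2 dt = 2014/15.
Subtract a_0^2/2 = 98: Σ (a_n^2+b_n^2) = 544/15.

544/15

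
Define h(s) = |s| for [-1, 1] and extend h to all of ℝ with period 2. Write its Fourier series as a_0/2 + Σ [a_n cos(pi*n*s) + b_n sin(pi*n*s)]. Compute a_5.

-4/(25*pi**2)

a_5 = ∫_{-1}^{1} h(s) cos(5*pi*s) ds.
h is even and cos(5*pi*s) is even, so the integrand is even and a_5 = 2 ∫_0^{1} h(s) cos(5*pi*s) ds.
Integrating by parts (boundary term plus one more integral), an antiderivative of (s) cos(5*pi*s) is s*sin(5*pi*s)/(5*pi) + cos(5*pi*s)/(25*pi**2); evaluating from 0 to 1: ∫_{0}^{1} (s) cos(5*pi*s) ds = (-1/(25*pi**2)) - (1/(25*pi**2)) = -2/(25*pi**2).
Hence a_5 = 2·(-2/(25*pi**2)) = -4/(25*pi**2).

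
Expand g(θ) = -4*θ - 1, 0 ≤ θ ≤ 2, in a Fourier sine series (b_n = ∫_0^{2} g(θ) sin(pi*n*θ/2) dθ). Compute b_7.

b_7 = ∫_0^{2} (-4*θ - 1) sin(7*pi*θ/2) dθ.
Integrating by parts (boundary term plus one more integral), an antiderivative of (-4*θ - 1) sin(7*pi*θ/2) is 8*θ*cos(7*pi*θ/2)/(7*pi) - 16*sin(7*pi*θ/2)/(49*pi**2) + 2*cos(7*pi*θ/2)/(7*pi); evaluating from 0 to 2: ∫_{0}^{2} (-4*θ - 1) sin(7*pi*θ/2) dθ = (-18/(7*pi)) - (2/(7*pi)) = -20/(7*pi).
Hence b_7 = -20/(7*pi).

-20/(7*pi)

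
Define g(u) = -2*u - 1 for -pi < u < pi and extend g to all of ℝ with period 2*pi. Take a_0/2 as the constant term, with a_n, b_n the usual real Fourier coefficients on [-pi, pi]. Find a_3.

0

a_3 = 1/pi ∫_{-pi}^{pi} g(u) cos(3*u) du.
Integrating by parts (boundary term plus one more integral), an antiderivative of (-2*u - 1) cos(3*u) is -2*u*sin(3*u)/3 - sin(3*u)/3 - 2*cos(3*u)/9; evaluating from -pi to pi: ∫_{-pi}^{pi} (-2*u - 1) cos(3*u) du = (2/9) - (2/9) = 0.
Hence a_3 = (1/pi)·(0) = 0.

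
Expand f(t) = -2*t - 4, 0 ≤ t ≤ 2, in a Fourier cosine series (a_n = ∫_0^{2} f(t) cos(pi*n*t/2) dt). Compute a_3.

a_3 = ∫_0^{2} (-2*t - 4) cos(3*pi*t/2) dt.
Integrating by parts (boundary term plus one more integral), an antiderivative of (-2*t - 4) cos(3*pi*t/2) is -4*t*sin(3*pi*t/2)/(3*pi) - 8*sin(3*pi*t/2)/(3*pi) - 8*cos(3*pi*t/2)/(9*pi**2); evaluating from 0 to 2: ∫_{0}^{2} (-2*t - 4) cos(3*pi*t/2) dt = (8/(9*pi**2)) - (-8/(9*pi**2)) = 16/(9*pi**2).
Hence a_3 = 16/(9*pi**2).

16/(9*pi**2)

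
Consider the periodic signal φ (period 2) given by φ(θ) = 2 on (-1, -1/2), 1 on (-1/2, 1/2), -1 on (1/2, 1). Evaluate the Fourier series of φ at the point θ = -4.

θ = -4 differs from θ = 0 by -2 full period(s), and the series is 2-periodic.
φ is continuous at θ = 0 with value 1, so the series converges to 1 there.

1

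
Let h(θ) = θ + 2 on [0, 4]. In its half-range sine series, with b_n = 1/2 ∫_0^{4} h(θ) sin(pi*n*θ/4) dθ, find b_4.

-2/pi

b_4 = 1/2 ∫_0^{4} (θ + 2) sin(pi*θ) dθ.
Integrating by parts (boundary term plus one more integral), an antiderivative of (θ + 2) sin(pi*θ) is -θ*cos(pi*θ)/pi + sin(pi*θ)/pi**2 - 2*cos(pi*θ)/pi; evaluating from 0 to 4: ∫_{0}^{4} (θ + 2) sin(pi*θ) dθ = (-6/pi) - (-2/pi) = -4/pi.
Hence b_4 = (1/2)·(-4/pi) = -2/pi.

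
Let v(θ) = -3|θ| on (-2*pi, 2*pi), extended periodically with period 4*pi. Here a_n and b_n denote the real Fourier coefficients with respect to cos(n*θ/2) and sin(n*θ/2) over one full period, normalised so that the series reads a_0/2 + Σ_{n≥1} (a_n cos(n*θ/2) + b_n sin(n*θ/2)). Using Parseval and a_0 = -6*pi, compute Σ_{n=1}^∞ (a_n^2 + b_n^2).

6*pi**2

Parseval: a_0^2/2 + Σ_{n≥1} (a_n^2+b_n^2) = (1/(2*pi)) ∫_{-2*pi}^{2*pi} v(θ)^2 dθ = 24*pi**2.
Subtract a_0^2/2 = 18*pi**2: Σ (a_n^2+b_n^2) = 6*pi**2.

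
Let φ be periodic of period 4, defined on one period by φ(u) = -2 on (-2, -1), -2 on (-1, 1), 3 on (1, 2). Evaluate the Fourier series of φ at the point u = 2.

1/2

At u = 2 the one-sided limits are φ(2^-) = 3 and φ(2^+) = -2.
By Dirichlet's theorem the series converges to their average, [(3) + (-2)]/2 = 1/2.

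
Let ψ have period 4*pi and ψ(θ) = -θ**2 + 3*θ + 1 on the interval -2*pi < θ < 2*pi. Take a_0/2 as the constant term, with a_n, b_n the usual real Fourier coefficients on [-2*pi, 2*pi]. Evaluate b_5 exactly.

b_5 = (1/(2*pi)) ∫_{-2*pi}^{2*pi} ψ(θ) sin(5*θ/2) dθ.
Integrating by parts twice (tabular method), an antiderivative of (-θ**2 + 3*θ + 1) sin(5*θ/2) is 2*θ**2*cos(5*θ/2)/5 - 8*θ*sin(5*θ/2)/25 - 6*θ*cos(5*θ/2)/5 + 12*sin(5*θ/2)/25 - 66*cos(5*θ/2)/125; evaluating from -2*pi to 2*pi: ∫_{-2*pi}^{2*pi} (-θ**2 + 3*θ + 1) sin(5*θ/2) dθ = (-8*pi**2/5 + 66/125 + 12*pi/5) - (-8*pi**2/5 - 12*pi/5 + 66/125) = 24*pi/5.
Hence b_5 = (1/(2*pi))·(24*pi/5) = 12/5.

12/5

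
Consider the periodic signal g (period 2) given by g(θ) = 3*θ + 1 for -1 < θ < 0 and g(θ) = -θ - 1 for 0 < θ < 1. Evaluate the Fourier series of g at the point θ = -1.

-2

g is continuous at θ = -1 with value -2, so the series converges to -2 there.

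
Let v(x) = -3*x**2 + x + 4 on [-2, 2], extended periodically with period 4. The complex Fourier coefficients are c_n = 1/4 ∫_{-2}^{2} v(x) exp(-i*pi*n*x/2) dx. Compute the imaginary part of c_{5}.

Since v is real-valued, Im(c_{5}) = -1/4 ∫_{-2}^{2} v(x) sin(5*pi*x/2) dx = -b_{5}/2.
Integrating by parts twice (tabular method), an antiderivative of (-3*x**2 + x + 4) sin(5*pi*x/2) is 6*x**2*cos(5*pi*x/2)/(5*pi) - 24*x*sin(5*pi*x/2)/(25*pi**2) - 2*x*cos(5*pi*x/2)/(5*pi) + 4*sin(5*pi*x/2)/(25*pi**2) - 8*cos(5*pi*x/2)/(5*pi) - 48*cos(5*pi*x/2)/(125*pi**3); evaluating from -2 to 2: ∫_{-2}^{2} (-3*x**2 + x + 4) sin(5*pi*x/2) dx = (12*(4 - 25*pi**2)/(125*pi**3)) - (-4/pi + 48/(125*pi**3)) = 8/(5*pi).
Hence Im(c_{5}) = (-1/4)·(8/(5*pi)) = -2/(5*pi).

-2/(5*pi)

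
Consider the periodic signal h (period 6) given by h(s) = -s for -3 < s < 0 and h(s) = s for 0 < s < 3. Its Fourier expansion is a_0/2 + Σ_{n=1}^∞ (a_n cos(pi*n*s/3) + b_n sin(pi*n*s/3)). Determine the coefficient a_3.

a_3 = 1/3 ∫_{-3}^{3} h(s) cos(pi*s) ds.
h is even and cos(pi*s) is even, so the integrand is even and a_3 = 2/3 ∫_0^{3} h(s) cos(pi*s) ds.
Integrating by parts (boundary term plus one more integral), an antiderivative of (s) cos(pi*s) is s*sin(pi*s)/pi + cos(pi*s)/pi**2; evaluating from 0 to 3: ∫_{0}^{3} (s) cos(pi*s) ds = (-1/pi**2) - (pi**(-2)) = -2/pi**2.
Hence a_3 = (2/3)·(-2/pi**2) = -4/(3*pi**2).

-4/(3*pi**2)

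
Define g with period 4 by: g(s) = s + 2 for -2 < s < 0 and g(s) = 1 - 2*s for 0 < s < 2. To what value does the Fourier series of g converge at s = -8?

3/2

s = -8 differs from s = 0 by -2 full period(s), and the series is 4-periodic.
At s = 0 the one-sided limits are g(0^-) = 2 and g(0^+) = 1.
By Dirichlet's theorem the series converges to their average, [(2) + (1)]/2 = 3/2.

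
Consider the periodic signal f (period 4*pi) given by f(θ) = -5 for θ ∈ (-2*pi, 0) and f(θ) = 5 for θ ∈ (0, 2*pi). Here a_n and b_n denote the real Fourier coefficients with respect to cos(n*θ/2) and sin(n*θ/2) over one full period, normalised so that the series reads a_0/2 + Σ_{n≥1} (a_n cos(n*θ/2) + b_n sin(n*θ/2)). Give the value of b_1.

20/pi

b_1 = (1/(2*pi)) ∫_{-2*pi}^{2*pi} f(θ) sin(θ/2) dθ.
f is odd and sin(θ/2) is odd, so the integrand is even and b_1 = 1/pi ∫_0^{2*pi} f(θ) sin(θ/2) dθ.
Directly, an antiderivative of (5) sin(θ/2) is -10*cos(θ/2); evaluating from 0 to 2*pi: ∫_{0}^{2*pi} (5) sin(θ/2) dθ = (10) - (-10) = 20.
Hence b_1 = (1/pi)·(20) = 20/pi.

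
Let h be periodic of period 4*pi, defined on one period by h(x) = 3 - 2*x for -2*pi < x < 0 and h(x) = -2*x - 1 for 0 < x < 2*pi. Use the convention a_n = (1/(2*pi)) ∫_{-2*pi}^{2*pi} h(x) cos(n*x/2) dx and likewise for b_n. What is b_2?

4

b_2 = (1/(2*pi)) ∫_{-2*pi}^{2*pi} h(x) sin(x) dx.
Split the integral at the breakpoints.
Integrating by parts (boundary term plus one more integral), an antiderivative of (3 - 2*x) sin(x) is 2*x*cos(x) - 2*sin(x) - 3*cos(x); evaluating from -2*pi to 0: ∫_{-2*pi}^{0} (3 - 2*x) sin(x) dx = (-3) - (-4*pi - 3) = 4*pi.
Integrating by parts (boundary term plus one more integral), an antiderivative of (-2*x - 1) sin(x) is 2*x*cos(x) - 2*sin(x) + cos(x); evaluating from 0 to 2*pi: ∫_{0}^{2*pi} (-2*x - 1) sin(x) dx = (1 + 4*pi) - (1) = 4*pi.
Summing the pieces and multiplying by (1/(2*pi)) gives b_2 = 4.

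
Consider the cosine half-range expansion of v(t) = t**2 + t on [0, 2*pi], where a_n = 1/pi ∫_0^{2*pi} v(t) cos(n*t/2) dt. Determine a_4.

1

a_4 = 1/pi ∫_0^{2*pi} (t**2 + t) cos(2*t) dt.
Integrating by parts twice (tabular method), an antiderivative of (t**2 + t) cos(2*t) is t**2*sin(2*t)/2 + t*sin(2*t)/2 + t*cos(2*t)/2 - sin(2*t)/4 + cos(2*t)/4; evaluating from 0 to 2*pi: ∫_{0}^{2*pi} (t**2 + t) cos(2*t) dt = (1/4 + pi) - (1/4) = pi.
Hence a_4 = (1/pi)·(pi) = 1.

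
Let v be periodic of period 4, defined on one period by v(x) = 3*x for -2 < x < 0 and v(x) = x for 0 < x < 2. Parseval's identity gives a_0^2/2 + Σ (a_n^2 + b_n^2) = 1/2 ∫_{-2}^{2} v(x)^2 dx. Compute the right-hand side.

1/2 ∫_{-2}^{2} v(x)^2 dx = 1/2 · (80/3) = 40/3.

40/3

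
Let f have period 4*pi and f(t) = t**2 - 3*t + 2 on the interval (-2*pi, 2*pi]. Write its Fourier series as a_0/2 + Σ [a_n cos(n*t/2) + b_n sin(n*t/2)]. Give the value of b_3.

b_3 = (1/(2*pi)) ∫_{-2*pi}^{2*pi} f(t) sin(3*t/2) dt.
Integrating by parts twice (tabular method), an antiderivative of (t**2 - 3*t + 2) sin(3*t/2) is -2*t**2*cos(3*t/2)/3 + 8*t*sin(3*t/2)/9 + 2*t*cos(3*t/2) - 4*sin(3*t/2)/3 - 20*cos(3*t/2)/27; evaluating from -2*pi to 2*pi: ∫_{-2*pi}^{2*pi} (t**2 - 3*t + 2) sin(3*t/2) dt = (-4*pi + 20/27 + 8*pi**2/3) - (20/27 + 4*pi + 8*pi**2/3) = -8*pi.
Hence b_3 = (1/(2*pi))·(-8*pi) = -4.

-4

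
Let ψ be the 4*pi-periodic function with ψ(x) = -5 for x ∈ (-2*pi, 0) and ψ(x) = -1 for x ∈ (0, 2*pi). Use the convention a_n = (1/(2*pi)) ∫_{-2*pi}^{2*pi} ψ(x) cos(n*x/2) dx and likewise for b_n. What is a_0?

a_0 = (1/(2*pi)) ∫_{-2*pi}^{2*pi} ψ(x) dx = (1/(2*pi)) · (-12*pi) = -6.

-6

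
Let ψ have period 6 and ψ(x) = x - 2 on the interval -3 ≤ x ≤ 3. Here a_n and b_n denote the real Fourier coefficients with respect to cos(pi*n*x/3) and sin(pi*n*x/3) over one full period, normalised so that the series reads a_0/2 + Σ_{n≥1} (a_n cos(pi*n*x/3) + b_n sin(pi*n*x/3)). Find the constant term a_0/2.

-2

a_0 = 1/3 ∫_{-3}^{3} ψ(x) dx = 1/3 · (-12) = -4.
So the constant term a_0/2 = -2.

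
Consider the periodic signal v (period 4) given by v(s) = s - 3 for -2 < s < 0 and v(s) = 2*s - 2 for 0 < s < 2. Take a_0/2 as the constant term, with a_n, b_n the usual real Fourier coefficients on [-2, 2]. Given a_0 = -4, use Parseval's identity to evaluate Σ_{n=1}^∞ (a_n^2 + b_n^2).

29/3

Parseval: a_0^2/2 + Σ_{n≥1} (a_n^2+b_n^2) = 1/2 ∫_{-2}^{2} v(s)^2 ds = 53/3.
Subtract a_0^2/2 = 8: Σ (a_n^2+b_n^2) = 29/3.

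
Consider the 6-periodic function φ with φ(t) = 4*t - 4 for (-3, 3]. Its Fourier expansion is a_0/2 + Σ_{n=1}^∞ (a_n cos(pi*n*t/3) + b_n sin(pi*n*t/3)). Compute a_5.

0

a_5 = 1/3 ∫_{-3}^{3} φ(t) cos(5*pi*t/3) dt.
Integrating by parts (boundary term plus one more integral), an antiderivative of (4*t - 4) cos(5*pi*t/3) is 12*t*sin(5*pi*t/3)/(5*pi) - 12*sin(5*pi*t/3)/(5*pi) + 36*cos(5*pi*t/3)/(25*pi**2); evaluating from -3 to 3: ∫_{-3}^{3} (4*t - 4) cos(5*pi*t/3) dt = (-36/(25*pi**2)) - (-36/(25*pi**2)) = 0.
Hence a_5 = (1/3)·(0) = 0.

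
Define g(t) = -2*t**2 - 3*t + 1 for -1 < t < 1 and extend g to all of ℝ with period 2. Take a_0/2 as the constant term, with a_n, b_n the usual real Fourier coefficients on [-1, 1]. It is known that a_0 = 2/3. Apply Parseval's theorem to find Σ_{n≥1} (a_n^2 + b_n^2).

302/45

Parseval: a_0^2/2 + Σ_{n≥1} (a_n^2+b_n^2) = ∫_{-1}^{1} g(t)^2 dt = 104/15.
Subtract a_0^2/2 = 2/9: Σ (a_n^2+b_n^2) = 302/45.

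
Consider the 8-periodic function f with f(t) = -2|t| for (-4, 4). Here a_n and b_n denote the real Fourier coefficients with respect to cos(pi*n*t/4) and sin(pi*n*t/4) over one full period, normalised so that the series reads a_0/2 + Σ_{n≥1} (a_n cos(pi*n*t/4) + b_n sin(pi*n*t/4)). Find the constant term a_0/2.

a_0 = 1/4 ∫_{-4}^{4} f(t) dt = 1/4 · (-32) = -8.
So the constant term a_0/2 = -4.

-4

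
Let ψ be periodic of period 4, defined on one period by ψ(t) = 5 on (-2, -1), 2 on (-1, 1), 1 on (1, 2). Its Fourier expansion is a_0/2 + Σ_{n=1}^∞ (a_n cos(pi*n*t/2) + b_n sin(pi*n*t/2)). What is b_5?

b_5 = 1/2 ∫_{-2}^{2} ψ(t) sin(5*pi*t/2) dt.
Split the integral at the breakpoints.
Directly, an antiderivative of (5) sin(5*pi*t/2) is -2*cos(5*pi*t/2)/pi; evaluating from -2 to -1: ∫_{-2}^{-1} (5) sin(5*pi*t/2) dt = (0) - (2/pi) = -2/pi.
Directly, an antiderivative of (2) sin(5*pi*t/2) is -4*cos(5*pi*t/2)/(5*pi); evaluating from -1 to 1: ∫_{-1}^{1} (2) sin(5*pi*t/2) dt = (0) - (0) = 0.
Directly, an antiderivative of (1) sin(5*pi*t/2) is -2*cos(5*pi*t/2)/(5*pi); evaluating from 1 to 2: ∫_{1}^{2} (1) sin(5*pi*t/2) dt = (2/(5*pi)) - (0) = 2/(5*pi).
Summing the pieces and multiplying by (1/2) gives b_5 = -4/(5*pi).

-4/(5*pi)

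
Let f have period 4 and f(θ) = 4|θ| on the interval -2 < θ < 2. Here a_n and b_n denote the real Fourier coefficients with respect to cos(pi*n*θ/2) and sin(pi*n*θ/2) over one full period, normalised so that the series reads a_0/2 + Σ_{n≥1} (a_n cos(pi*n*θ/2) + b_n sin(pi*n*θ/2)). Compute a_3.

-32/(9*pi**2)

a_3 = 1/2 ∫_{-2}^{2} f(θ) cos(3*pi*θ/2) dθ.
f is even and cos(3*pi*θ/2) is even, so the integrand is even and a_3 = ∫_0^{2} f(θ) cos(3*pi*θ/2) dθ.
Integrating by parts (boundary term plus one more integral), an antiderivative of (4*θ) cos(3*pi*θ/2) is 8*θ*sin(3*pi*θ/2)/(3*pi) + 16*cos(3*pi*θ/2)/(9*pi**2); evaluating from 0 to 2: ∫_{0}^{2} (4*θ) cos(3*pi*θ/2) dθ = (-16/(9*pi**2)) - (16/(9*pi**2)) = -32/(9*pi**2).
Hence a_3 = -32/(9*pi**2).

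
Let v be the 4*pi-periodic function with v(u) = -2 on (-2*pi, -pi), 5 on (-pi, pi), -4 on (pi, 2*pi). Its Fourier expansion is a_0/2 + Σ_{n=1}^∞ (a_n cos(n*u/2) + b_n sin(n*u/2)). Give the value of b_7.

b_7 = (1/(2*pi)) ∫_{-2*pi}^{2*pi} v(u) sin(7*u/2) du.
Split the integral at the breakpoints.
Directly, an antiderivative of (-2) sin(7*u/2) is 4*cos(7*u/2)/7; evaluating from -2*pi to -pi: ∫_{-2*pi}^{-pi} (-2) sin(7*u/2) du = (0) - (-4/7) = 4/7.
Directly, an antiderivative of (5) sin(7*u/2) is -10*cos(7*u/2)/7; evaluating from -pi to pi: ∫_{-pi}^{pi} (5) sin(7*u/2) du = (0) - (0) = 0.
Directly, an antiderivative of (-4) sin(7*u/2) is 8*cos(7*u/2)/7; evaluating from pi to 2*pi: ∫_{pi}^{2*pi} (-4) sin(7*u/2) du = (-8/7) - (0) = -8/7.
Summing the pieces and multiplying by (1/(2*pi)) gives b_7 = -2/(7*pi).

-2/(7*pi)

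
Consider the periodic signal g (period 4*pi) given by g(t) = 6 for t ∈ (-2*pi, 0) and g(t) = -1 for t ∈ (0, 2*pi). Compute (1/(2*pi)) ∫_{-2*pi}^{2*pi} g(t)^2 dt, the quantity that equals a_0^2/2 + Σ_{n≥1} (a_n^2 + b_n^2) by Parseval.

(1/(2*pi)) ∫_{-2*pi}^{2*pi} g(t)^2 dt = (1/(2*pi)) · (74*pi) = 37.

37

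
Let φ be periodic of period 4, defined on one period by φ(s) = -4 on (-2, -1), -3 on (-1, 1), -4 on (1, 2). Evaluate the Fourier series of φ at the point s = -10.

s = -10 differs from s = -2 by -2 full period(s), and the series is 4-periodic.
φ is continuous at s = -2 with value -4, so the series converges to -4 there.

-4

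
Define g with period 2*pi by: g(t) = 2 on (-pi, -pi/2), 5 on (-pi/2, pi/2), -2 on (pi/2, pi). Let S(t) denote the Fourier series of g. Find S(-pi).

At t = -pi the one-sided limits are g(-pi^-) = -2 and g(-pi^+) = 2.
By Dirichlet's theorem the series converges to their average, [(-2) + (2)]/2 = 0.

0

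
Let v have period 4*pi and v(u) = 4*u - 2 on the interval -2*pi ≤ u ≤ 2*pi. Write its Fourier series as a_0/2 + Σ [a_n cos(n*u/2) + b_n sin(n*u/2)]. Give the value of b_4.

b_4 = (1/(2*pi)) ∫_{-2*pi}^{2*pi} v(u) sin(2*u) du.
Integrating by parts (boundary term plus one more integral), an antiderivative of (4*u - 2) sin(2*u) is -2*u*cos(2*u) + sin(2*u) + cos(2*u); evaluating from -2*pi to 2*pi: ∫_{-2*pi}^{2*pi} (4*u - 2) sin(2*u) du = (1 - 4*pi) - (1 + 4*pi) = -8*pi.
Hence b_4 = (1/(2*pi))·(-8*pi) = -4.

-4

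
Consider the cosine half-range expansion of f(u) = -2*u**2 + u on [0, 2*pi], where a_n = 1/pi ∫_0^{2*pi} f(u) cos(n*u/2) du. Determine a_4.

a_4 = 1/pi ∫_0^{2*pi} (-2*u**2 + u) cos(2*u) du.
Integrating by parts twice (tabular method), an antiderivative of (-2*u**2 + u) cos(2*u) is -u**2*sin(2*u) + u*sin(2*u)/2 - u*cos(2*u) + sin(2*u)/2 + cos(2*u)/4; evaluating from 0 to 2*pi: ∫_{0}^{2*pi} (-2*u**2 + u) cos(2*u) du = (1/4 - 2*pi) - (1/4) = -2*pi.
Hence a_4 = (1/pi)·(-2*pi) = -2.

-2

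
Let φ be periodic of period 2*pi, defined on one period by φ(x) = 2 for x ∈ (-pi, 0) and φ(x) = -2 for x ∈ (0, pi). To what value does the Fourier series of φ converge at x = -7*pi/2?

x = -7*pi/2 differs from x = pi/2 by -2 full period(s), and the series is 2*pi-periodic.
φ is continuous at x = pi/2 with value -2, so the series converges to -2 there.

-2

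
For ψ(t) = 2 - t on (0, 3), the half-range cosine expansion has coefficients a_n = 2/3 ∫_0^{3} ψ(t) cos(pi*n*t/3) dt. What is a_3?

4/(3*pi**2)

a_3 = 2/3 ∫_0^{3} (2 - t) cos(pi*t) dt.
Integrating by parts (boundary term plus one more integral), an antiderivative of (2 - t) cos(pi*t) is -t*sin(pi*t)/pi + 2*sin(pi*t)/pi - cos(pi*t)/pi**2; evaluating from 0 to 3: ∫_{0}^{3} (2 - t) cos(pi*t) dt = (pi**(-2)) - (-1/pi**2) = 2/pi**2.
Hence a_3 = (2/3)·(2/pi**2) = 4/(3*pi**2).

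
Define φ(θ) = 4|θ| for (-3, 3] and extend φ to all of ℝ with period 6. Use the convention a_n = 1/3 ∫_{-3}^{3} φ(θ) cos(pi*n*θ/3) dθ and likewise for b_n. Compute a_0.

12

a_0 = 1/3 ∫_{-3}^{3} φ(θ) dθ = 1/3 · (36) = 12.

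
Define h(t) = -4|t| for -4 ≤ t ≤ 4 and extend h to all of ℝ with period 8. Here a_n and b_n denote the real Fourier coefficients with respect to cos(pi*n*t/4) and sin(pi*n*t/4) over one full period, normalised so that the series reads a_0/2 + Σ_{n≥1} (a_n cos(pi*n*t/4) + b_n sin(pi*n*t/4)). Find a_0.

-16

a_0 = 1/4 ∫_{-4}^{4} h(t) dt = 1/4 · (-64) = -16.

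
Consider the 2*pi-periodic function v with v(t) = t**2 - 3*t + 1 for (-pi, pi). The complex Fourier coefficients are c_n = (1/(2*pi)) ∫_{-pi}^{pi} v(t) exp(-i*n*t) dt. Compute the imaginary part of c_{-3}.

-1

Since v is real-valued, Im(c_{-3}) = -(1/(2*pi)) ∫_{-pi}^{pi} v(t) sin(-3*t) dt = b_{3}/2.
Integrating by parts twice (tabular method), an antiderivative of (t**2 - 3*t + 1) sin(-3*t) is t**2*cos(3*t)/3 - 2*t*sin(3*t)/9 - t*cos(3*t) + sin(3*t)/3 + 7*cos(3*t)/27; evaluating from -pi to pi: ∫_{-pi}^{pi} (t**2 - 3*t + 1) sin(-3*t) dt = (-pi**2/3 - 7/27 + pi) - (-pi**2/3 - pi - 7/27) = 2*pi.
Hence Im(c_{-3}) = (-1/(2*pi))·(2*pi) = -1.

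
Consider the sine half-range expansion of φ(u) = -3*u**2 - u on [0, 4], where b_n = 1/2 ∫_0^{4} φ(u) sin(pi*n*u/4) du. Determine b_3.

8*(16 - 39*pi**2)/(9*pi**3)

b_3 = 1/2 ∫_0^{4} (-3*u**2 - u) sin(3*pi*u/4) du.
Integrating by parts twice (tabular method), an antiderivative of (-3*u**2 - u) sin(3*pi*u/4) is 4*u**2*cos(3*pi*u/4)/pi - 32*u*sin(3*pi*u/4)/(3*pi**2) + 4*u*cos(3*pi*u/4)/(3*pi) - 16*sin(3*pi*u/4)/(9*pi**2) - 128*cos(3*pi*u/4)/(9*pi**3); evaluating from 0 to 4: ∫_{0}^{4} (-3*u**2 - u) sin(3*pi*u/4) du = (16*(8 - 39*pi**2)/(9*pi**3)) - (-128/(9*pi**3)) = 16*(16 - 39*pi**2)/(9*pi**3).
Hence b_3 = (1/2)·(16*(16 - 39*pi**2)/(9*pi**3)) = 8*(16 - 39*pi**2)/(9*pi**3).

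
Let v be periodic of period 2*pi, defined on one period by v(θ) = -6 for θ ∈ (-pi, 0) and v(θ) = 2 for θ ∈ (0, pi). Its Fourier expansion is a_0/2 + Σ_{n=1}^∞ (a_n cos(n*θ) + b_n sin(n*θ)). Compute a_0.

a_0 = 1/pi ∫_{-pi}^{pi} v(θ) dθ = 1/pi · (-4*pi) = -4.

-4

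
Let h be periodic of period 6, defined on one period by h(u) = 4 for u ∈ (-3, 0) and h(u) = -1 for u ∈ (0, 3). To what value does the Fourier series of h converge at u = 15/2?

-1

u = 15/2 differs from u = 3/2 by 1 full period(s), and the series is 6-periodic.
h is continuous at u = 3/2 with value -1, so the series converges to -1 there.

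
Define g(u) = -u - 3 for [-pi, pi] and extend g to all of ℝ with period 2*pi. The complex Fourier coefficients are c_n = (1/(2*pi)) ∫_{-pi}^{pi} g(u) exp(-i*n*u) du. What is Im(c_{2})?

Since g is real-valued, Im(c_{2}) = -(1/(2*pi)) ∫_{-pi}^{pi} g(u) sin(2*u) du = -b_{2}/2.
Integrating by parts (boundary term plus one more integral), an antiderivative of (-u - 3) sin(2*u) is u*cos(2*u)/2 - sin(2*u)/4 + 3*cos(2*u)/2; evaluating from -pi to pi: ∫_{-pi}^{pi} (-u - 3) sin(2*u) du = (3/2 + pi/2) - (3/2 - pi/2) = pi.
Hence Im(c_{2}) = (-1/(2*pi))·(pi) = -1/2.

-1/2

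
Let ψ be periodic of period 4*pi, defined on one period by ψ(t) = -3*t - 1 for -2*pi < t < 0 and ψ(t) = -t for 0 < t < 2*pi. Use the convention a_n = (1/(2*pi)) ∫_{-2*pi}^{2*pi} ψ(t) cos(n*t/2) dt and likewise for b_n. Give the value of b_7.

2*(1 - 4*pi)/(7*pi)

b_7 = (1/(2*pi)) ∫_{-2*pi}^{2*pi} ψ(t) sin(7*t/2) dt.
Split the integral at the breakpoints.
Integrating by parts (boundary term plus one more integral), an antiderivative of (-3*t - 1) sin(7*t/2) is 6*t*cos(7*t/2)/7 - 12*sin(7*t/2)/49 + 2*cos(7*t/2)/7; evaluating from -2*pi to 0: ∫_{-2*pi}^{0} (-3*t - 1) sin(7*t/2) dt = (2/7) - (-2/7 + 12*pi/7) = 4/7 - 12*pi/7.
Integrating by parts (boundary term plus one more integral), an antiderivative of (-t) sin(7*t/2) is 2*t*cos(7*t/2)/7 - 4*sin(7*t/2)/49; evaluating from 0 to 2*pi: ∫_{0}^{2*pi} (-t) sin(7*t/2) dt = (-4*pi/7) - (0) = -4*pi/7.
Summing the pieces and multiplying by (1/(2*pi)) gives b_7 = 2*(1 - 4*pi)/(7*pi).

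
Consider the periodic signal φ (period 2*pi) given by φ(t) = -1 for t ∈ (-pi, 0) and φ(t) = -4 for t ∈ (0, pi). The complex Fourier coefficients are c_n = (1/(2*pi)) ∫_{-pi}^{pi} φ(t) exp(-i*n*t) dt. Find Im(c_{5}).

Since φ is real-valued, Im(c_{5}) = -(1/(2*pi)) ∫_{-pi}^{pi} φ(t) sin(5*t) dt = -b_{5}/2.
Split the integral at the breakpoints.
Directly, an antiderivative of (-1) sin(5*t) is cos(5*t)/5; evaluating from -pi to 0: ∫_{-pi}^{0} (-1) sin(5*t) dt = (1/5) - (-1/5) = 2/5.
Directly, an antiderivative of (-4) sin(5*t) is 4*cos(5*t)/5; evaluating from 0 to pi: ∫_{0}^{pi} (-4) sin(5*t) dt = (-4/5) - (4/5) = -8/5.
So ∫_{-pi}^{pi} φ(t) sin(5*t) dt = -6/5.
Hence Im(c_{5}) = (-1/(2*pi))·(-6/5) = 3/(5*pi).

3/(5*pi)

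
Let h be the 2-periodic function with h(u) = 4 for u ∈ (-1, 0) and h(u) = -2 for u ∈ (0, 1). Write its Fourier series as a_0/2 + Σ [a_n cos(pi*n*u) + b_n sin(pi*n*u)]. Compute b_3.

-4/pi

b_3 = ∫_{-1}^{1} h(u) sin(3*pi*u) du.
Split the integral at the breakpoints.
Directly, an antiderivative of (4) sin(3*pi*u) is -4*cos(3*pi*u)/(3*pi); evaluating from -1 to 0: ∫_{-1}^{0} (4) sin(3*pi*u) du = (-4/(3*pi)) - (4/(3*pi)) = -8/(3*pi).
Directly, an antiderivative of (-2) sin(3*pi*u) is 2*cos(3*pi*u)/(3*pi); evaluating from 0 to 1: ∫_{0}^{1} (-2) sin(3*pi*u) du = (-2/(3*pi)) - (2/(3*pi)) = -4/(3*pi).
Summing the pieces gives b_3 = -4/pi.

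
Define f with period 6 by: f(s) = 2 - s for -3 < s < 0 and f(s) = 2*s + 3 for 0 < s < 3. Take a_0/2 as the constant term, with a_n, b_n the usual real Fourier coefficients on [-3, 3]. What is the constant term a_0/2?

19/4

a_0 = 1/3 ∫_{-3}^{3} f(s) ds = 1/3 · (57/2) = 19/2.
So the constant term a_0/2 = 19/4.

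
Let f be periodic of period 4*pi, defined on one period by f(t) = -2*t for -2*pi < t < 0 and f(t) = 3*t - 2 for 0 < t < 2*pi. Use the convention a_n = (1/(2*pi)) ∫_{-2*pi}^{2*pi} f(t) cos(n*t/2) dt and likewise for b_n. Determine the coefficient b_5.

2*(-2 + pi)/(5*pi)

b_5 = (1/(2*pi)) ∫_{-2*pi}^{2*pi} f(t) sin(5*t/2) dt.
Split the integral at the breakpoints.
Integrating by parts (boundary term plus one more integral), an antiderivative of (-2*t) sin(5*t/2) is 4*t*cos(5*t/2)/5 - 8*sin(5*t/2)/25; evaluating from -2*pi to 0: ∫_{-2*pi}^{0} (-2*t) sin(5*t/2) dt = (0) - (8*pi/5) = -8*pi/5.
Integrating by parts (boundary term plus one more integral), an antiderivative of (3*t - 2) sin(5*t/2) is -6*t*cos(5*t/2)/5 + 12*sin(5*t/2)/25 + 4*cos(5*t/2)/5; evaluating from 0 to 2*pi: ∫_{0}^{2*pi} (3*t - 2) sin(5*t/2) dt = (-4/5 + 12*pi/5) - (4/5) = -8/5 + 12*pi/5.
Summing the pieces and multiplying by (1/(2*pi)) gives b_5 = 2*(-2 + pi)/(5*pi).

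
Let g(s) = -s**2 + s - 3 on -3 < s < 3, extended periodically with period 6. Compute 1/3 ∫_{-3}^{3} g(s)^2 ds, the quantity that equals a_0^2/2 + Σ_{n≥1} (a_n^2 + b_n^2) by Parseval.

462/5

1/3 ∫_{-3}^{3} g(s)^2 ds = 1/3 · (1386/5) = 462/5.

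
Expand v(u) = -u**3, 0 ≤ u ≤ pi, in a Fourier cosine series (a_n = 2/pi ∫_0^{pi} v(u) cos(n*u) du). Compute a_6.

-pi/6

a_6 = 2/pi ∫_0^{pi} (-u**3) cos(6*u) du.
Integrating by parts three times (tabular method), an antiderivative of (-u**3) cos(6*u) is -u**3*sin(6*u)/6 - u**2*cos(6*u)/12 + u*sin(6*u)/36 + cos(6*u)/216; evaluating from 0 to pi: ∫_{0}^{pi} (-u**3) cos(6*u) du = (1/216 - pi**2/12) - (1/216) = -pi**2/12.
Hence a_6 = (2/pi)·(-pi**2/12) = -pi/6.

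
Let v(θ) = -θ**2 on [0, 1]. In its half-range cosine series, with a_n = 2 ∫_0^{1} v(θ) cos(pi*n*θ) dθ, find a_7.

a_7 = 2 ∫_0^{1} (-θ**2) cos(7*pi*θ) dθ.
Integrating by parts twice (tabular method), an antiderivative of (-θ**2) cos(7*pi*θ) is -θ**2*sin(7*pi*θ)/(7*pi) - 2*θ*cos(7*pi*θ)/(49*pi**2) + 2*sin(7*pi*θ)/(343*pi**3); evaluating from 0 to 1: ∫_{0}^{1} (-θ**2) cos(7*pi*θ) dθ = (2/(49*pi**2)) - (0) = 2/(49*pi**2).
Hence a_7 = 2·(2/(49*pi**2)) = 4/(49*pi**2).

4/(49*pi**2)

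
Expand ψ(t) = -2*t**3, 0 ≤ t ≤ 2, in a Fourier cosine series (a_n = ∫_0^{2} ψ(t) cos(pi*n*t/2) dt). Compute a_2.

-24/pi**2

a_2 = ∫_0^{2} (-2*t**3) cos(pi*t) dt.
Integrating by parts three times (tabular method), an antiderivative of (-2*t**3) cos(pi*t) is -2*t**3*sin(pi*t)/pi - 6*t**2*cos(pi*t)/pi**2 + 12*t*sin(pi*t)/pi**3 + 12*cos(pi*t)/pi**4; evaluating from 0 to 2: ∫_{0}^{2} (-2*t**3) cos(pi*t) dt = (12*(1 - 2*pi**2)/pi**4) - (12/pi**4) = -24/pi**2.
Hence a_2 = -24/pi**2.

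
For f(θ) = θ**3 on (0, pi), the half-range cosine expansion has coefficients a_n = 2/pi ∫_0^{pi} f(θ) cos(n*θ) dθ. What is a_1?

a_1 = 2/pi ∫_0^{pi} (θ**3) cos(θ) dθ.
Integrating by parts three times (tabular method), an antiderivative of (θ**3) cos(θ) is θ**3*sin(θ) + 3*θ**2*cos(θ) - 6*θ*sin(θ) - 6*cos(θ); evaluating from 0 to pi: ∫_{0}^{pi} (θ**3) cos(θ) dθ = (6 - 3*pi**2) - (-6) = 12 - 3*pi**2.
Hence a_1 = (2/pi)·(12 - 3*pi**2) = -6*pi + 24/pi.

-6*pi + 24/pi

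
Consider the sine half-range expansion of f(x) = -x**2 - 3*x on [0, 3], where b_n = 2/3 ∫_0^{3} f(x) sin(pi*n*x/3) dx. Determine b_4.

9/pi

b_4 = 2/3 ∫_0^{3} (-x**2 - 3*x) sin(4*pi*x/3) dx.
Integrating by parts twice (tabular method), an antiderivative of (-x**2 - 3*x) sin(4*pi*x/3) is 3*x**2*cos(4*pi*x/3)/(4*pi) - 9*x*sin(4*pi*x/3)/(8*pi**2) + 9*x*cos(4*pi*x/3)/(4*pi) - 27*sin(4*pi*x/3)/(16*pi**2) - 27*cos(4*pi*x/3)/(32*pi**3); evaluating from 0 to 3: ∫_{0}^{3} (-x**2 - 3*x) sin(4*pi*x/3) dx = (27*(-1 + 16*pi**2)/(32*pi**3)) - (-27/(32*pi**3)) = 27/(2*pi).
Hence b_4 = (2/3)·(27/(2*pi)) = 9/pi.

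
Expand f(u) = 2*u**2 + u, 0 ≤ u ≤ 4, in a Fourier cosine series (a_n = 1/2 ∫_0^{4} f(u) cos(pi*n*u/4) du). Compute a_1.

a_1 = 1/2 ∫_0^{4} (2*u**2 + u) cos(pi*u/4) du.
Integrating by parts twice (tabular method), an antiderivative of (2*u**2 + u) cos(pi*u/4) is 8*u**2*sin(pi*u/4)/pi + 4*u*sin(pi*u/4)/pi + 64*u*cos(pi*u/4)/pi**2 - 256*sin(pi*u/4)/pi**3 + 16*cos(pi*u/4)/pi**2; evaluating from 0 to 4: ∫_{0}^{4} (2*u**2 + u) cos(pi*u/4) du = (-272/pi**2) - (16/pi**2) = -288/pi**2.
Hence a_1 = (1/2)·(-288/pi**2) = -144/pi**2.

-144/pi**2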